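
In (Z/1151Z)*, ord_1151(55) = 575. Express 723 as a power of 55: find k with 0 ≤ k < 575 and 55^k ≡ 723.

2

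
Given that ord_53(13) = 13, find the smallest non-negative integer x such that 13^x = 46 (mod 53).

6

Successive powers of 13 modulo 53:
  13^0=1  13^1=13  13^2=10  13^3=24  13^4=47  13^5=28
  13^6=46
So 13^6 ≡ 46 (mod 53), giving x = 6.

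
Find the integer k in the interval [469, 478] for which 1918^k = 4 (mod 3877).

Compute 1918^469 mod 3877 = 984, then multiply by 1918 repeatedly:
  1918^469=984  1918^470=3090  1918^471=2564  1918^472=1716  1918^473=3592
  1918^474=27  1918^475=1385  1918^476=685  1918^477=3404  1918^478=4
Found 4 at exponent 478.

478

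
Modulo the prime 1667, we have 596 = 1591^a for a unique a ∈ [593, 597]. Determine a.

Compute 1591^593 mod 1667 = 1045, then multiply by 1591 repeatedly:
  1591^593=1045  1591^594=596
Found 596 at exponent 594.

594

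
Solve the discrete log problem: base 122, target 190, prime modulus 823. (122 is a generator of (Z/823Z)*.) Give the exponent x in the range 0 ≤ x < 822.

Baby-step giant-step with m = ceil(sqrt(822)) = 29.
Baby table (122^j mod 823 for j=0..28):
  0:1  1:122  2:70  3:310  4:785  5:302  6:632  7:565
  8:621  9:46  10:674  11:751  12:269  13:721  14:724  15:267
  16:477  17:584  18:470  19:553  20:803  21:29  22:246  23:384
  24:760  25:544  26:528  27:222  28:748
Giant step factor: 122^(-29) ≡ 543 (mod 823).
Scan 190·543^i mod 823 for i = 0, 1, …:
  i=0: 190   i=1: 295   i=2: 523   i=3: 54
  i=4: 517   i=5: 88   i=6: 50   i=7: 814
  i=8: 51   i=9: 534     …   i=15: 617
  i=16: 70
Match at i=16, j=2: x = 16·29 + 2 = 466.

466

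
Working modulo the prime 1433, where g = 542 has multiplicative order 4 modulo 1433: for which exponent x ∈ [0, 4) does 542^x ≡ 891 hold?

3

Successive powers of 542 modulo 1433:
  542^0=1  542^1=542  542^2=1432  542^3=891
So 542^3 ≡ 891 (mod 1433), giving x = 3.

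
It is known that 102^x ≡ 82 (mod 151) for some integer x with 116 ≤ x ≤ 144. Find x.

119

Compute 102^116 mod 151 = 11, then multiply by 102 repeatedly:
  102^116=11  102^117=65  102^118=137  102^119=82
Found 82 at exponent 119.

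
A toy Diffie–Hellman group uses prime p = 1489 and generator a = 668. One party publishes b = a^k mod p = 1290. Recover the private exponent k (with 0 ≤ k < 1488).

993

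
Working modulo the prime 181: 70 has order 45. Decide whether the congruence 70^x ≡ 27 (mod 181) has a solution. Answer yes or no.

yes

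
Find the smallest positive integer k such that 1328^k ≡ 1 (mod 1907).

The order of 1328 must divide p − 1 = 1906 = 2 · 953.
Divisors: 1, 2, 953, 1906.
Check each in increasing order: 1328^1 ≡ 1328;  1328^2 ≡ 1516;  1328^953 ≡ 1906;  1328^1906 ≡ 1.
Smallest exponent giving 1 is 1906.

1906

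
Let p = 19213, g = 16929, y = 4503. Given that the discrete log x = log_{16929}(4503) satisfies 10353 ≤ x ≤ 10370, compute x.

10354

Compute 16929^10353 mod 19213 = 1100, then multiply by 16929 repeatedly:
  16929^10353=1100  16929^10354=4503
Found 4503 at exponent 10354.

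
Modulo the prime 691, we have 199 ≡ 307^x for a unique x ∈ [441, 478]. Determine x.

Compute 307^441 mod 691 = 539, then multiply by 307 repeatedly:
  307^441=539  307^442=324  307^443=655  307^444=4  307^445=537
  307^446=401  307^447=109  307^448=295  307^449=44  307^450=379
  307^451=265  307^452=508  307^453=481  307^454=484  307^455=23
  307^456=151  307^457=60  307^458=454  307^459=487  307^460=253
  307^461=279  307^462=660  307^463=157  307^464=520  307^465=19
  307^466=305  307^467=350  307^468=345  307^469=192  307^470=209
  307^471=591  307^472=395  307^473=340  307^474=39  307^475=226
  307^476=282  307^477=199
Found 199 at exponent 477.

477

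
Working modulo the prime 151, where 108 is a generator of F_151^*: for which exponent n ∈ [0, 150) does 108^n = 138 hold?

Baby-step giant-step with m = ceil(sqrt(150)) = 13.
Baby table (108^j mod 151 for j=0..12):
  0:1  1:108  2:37  3:70  4:10  5:23  6:68  7:96
  8:100  9:79  10:76  11:54  12:94
Giant step factor: 108^(-13) ≡ 82 (mod 151).
Scan 138·82^i mod 151 for i = 0, 1, …:
  i=0: 138   i=1: 142   i=2: 17   i=3: 35
  i=4: 1
Match at i=4, j=0: n = 4·13 + 0 = 52.

52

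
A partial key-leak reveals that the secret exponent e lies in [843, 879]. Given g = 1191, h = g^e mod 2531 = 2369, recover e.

864

Compute 1191^843 mod 2531 = 457, then multiply by 1191 repeatedly:
  1191^843=457  1191^844=122  1191^845=1035  1191^846=88  1191^847=1037
  1191^848=2470  1191^849=748  1191^850=2487  1191^851=747  1191^852=1296
  1191^853=2157  1191^854=22  1191^855=892  1191^856=1883  1191^857=187
  1191^858=2520  1191^859=2085  1191^860=324  1191^861=1172  1191^862=1271
  1191^863=223  1191^864=2369
Found 2369 at exponent 864.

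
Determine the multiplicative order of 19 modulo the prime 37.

36

The order of 19 must divide p − 1 = 36 = 2^2 · 3^2.
Divisors: 1, 2, 3, 4, 6, 9, 12, 18, 36.
Check each in increasing order: 19^1 ≡ 19;  19^2 ≡ 28;  19^3 ≡ 14;  19^4 ≡ 7;  19^6 ≡ 11;  19^9 ≡ 6;  19^12 ≡ 10;  19^18 ≡ 36;  19^36 ≡ 1.
Smallest exponent giving 1 is 36.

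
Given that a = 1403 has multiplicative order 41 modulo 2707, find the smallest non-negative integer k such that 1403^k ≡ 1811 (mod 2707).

25

Baby-step giant-step with m = ceil(sqrt(41)) = 7.
Baby table (1403^j mod 2707 for j=0..6):
  0:1  1:1403  2:420  3:1841  4:445  5:1725  6:117
Giant step factor: 1403^(-7) ≡ 2560 (mod 2707).
Scan 1811·2560^i mod 2707 for i = 0, 1, …:
  i=0: 1811   i=1: 1776   i=2: 1507   i=3: 445
Match at i=3, j=4: k = 3·7 + 4 = 25.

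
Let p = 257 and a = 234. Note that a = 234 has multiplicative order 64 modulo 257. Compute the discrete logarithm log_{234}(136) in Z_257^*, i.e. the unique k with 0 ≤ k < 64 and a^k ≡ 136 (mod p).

46

Baby-step giant-step with m = ceil(sqrt(64)) = 8.
Baby table (234^j mod 257 for j=0..7):
  0:1  1:234  2:15  3:169  4:225  5:222  6:34  7:246
Giant step factor: 234^(-8) ≡ 64 (mod 257).
Scan 136·64^i mod 257 for i = 0, 1, …:
  i=0: 136   i=1: 223   i=2: 137   i=3: 30
  i=4: 121   i=5: 34
Match at i=5, j=6: k = 5·8 + 6 = 46.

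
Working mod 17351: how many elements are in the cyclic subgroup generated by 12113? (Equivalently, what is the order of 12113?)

The order of 12113 must divide p − 1 = 17350 = 2 · 5^2 · 347.
Divisors: 1, 2, 5, 10, 25, 50, 347, 694, 1735, 3470, 8675, 17350.
Check each in increasing order: 12113^1 ≡ 12113;  12113^2 ≡ 4713;  12113^5 ≡ 8301;  12113^10 ≡ 5780;  12113^25 ≡ 13280;  12113^50 ≡ 2836;  12113^347 ≡ 7992;  12113^694 ≡ 3033;  12113^1735 ≡ 17320;  12113^3470 ≡ 961;  12113^8675 ≡ 17350;  12113^17350 ≡ 1.
Smallest exponent giving 1 is 17350.

17350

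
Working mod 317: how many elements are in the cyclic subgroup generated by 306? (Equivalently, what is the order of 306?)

The order of 306 must divide p − 1 = 316 = 2^2 · 79.
Divisors: 1, 2, 4, 79, 158, 316.
Check each in increasing order: 306^1 ≡ 306;  306^2 ≡ 121;  306^4 ≡ 59;  306^79 ≡ 316;  306^158 ≡ 1.
Smallest exponent giving 1 is 158.

158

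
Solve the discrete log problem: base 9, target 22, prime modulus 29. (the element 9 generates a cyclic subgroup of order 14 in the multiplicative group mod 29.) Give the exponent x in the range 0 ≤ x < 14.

11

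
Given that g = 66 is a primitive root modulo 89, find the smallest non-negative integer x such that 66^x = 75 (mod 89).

Baby-step giant-step with m = ceil(sqrt(88)) = 10.
Baby table (66^j mod 89 for j=0..9):
  0:1  1:66  2:84  3:26  4:25  5:48  6:53  7:27
  8:2  9:43
Giant step factor: 66^(-10) ≡ 80 (mod 89).
Scan 75·80^i mod 89 for i = 0, 1, …:
  i=0: 75   i=1: 37   i=2: 23   i=3: 60
  i=4: 83   i=5: 54   i=6: 48
Match at i=6, j=5: x = 6·10 + 5 = 65.

65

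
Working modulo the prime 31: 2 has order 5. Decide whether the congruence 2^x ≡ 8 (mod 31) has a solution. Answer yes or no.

8 ∈ ⟨2⟩ iff 8^5 ≡ 1 (mod 31), since |⟨2⟩| = 5.
8^5 mod 31 = 1.
Since 1 = 1, 8 lies in the subgroup.

yes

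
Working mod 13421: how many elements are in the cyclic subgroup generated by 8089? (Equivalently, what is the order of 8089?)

1342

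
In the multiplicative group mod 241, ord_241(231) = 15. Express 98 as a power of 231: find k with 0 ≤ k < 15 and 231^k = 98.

9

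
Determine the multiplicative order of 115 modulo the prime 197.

196

The order of 115 must divide p − 1 = 196 = 2^2 · 7^2.
Divisors: 1, 2, 4, 7, 14, 28, 49, 98, 196.
Check each in increasing order: 115^1 ≡ 115;  115^2 ≡ 26;  115^4 ≡ 85;  115^7 ≡ 20;  115^14 ≡ 6;  115^28 ≡ 36;  115^49 ≡ 183;  115^98 ≡ 196;  115^196 ≡ 1.
Smallest exponent giving 1 is 196.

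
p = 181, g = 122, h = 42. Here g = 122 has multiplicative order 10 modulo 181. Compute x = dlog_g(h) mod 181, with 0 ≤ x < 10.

Successive powers of 122 modulo 181:
  122^0=1  122^1=122  122^2=42
So 122^2 ≡ 42 (mod 181), giving x = 2.

2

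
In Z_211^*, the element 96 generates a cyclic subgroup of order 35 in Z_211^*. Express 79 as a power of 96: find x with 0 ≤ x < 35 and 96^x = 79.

24

Successive powers of 96 modulo 211:
  96^0=1  96^1=96  96^2=143  96^3=13  96^4=193  96^5=171
  96^6=169  96^7=188  96^8=113  96^9=87  96^10=123  96^11=203
  96^12=76  96^13=122  96^14=107  96^15=144  96^16=109  96^17=125
  96^18=184  96^19=151  96^20=148  96^21=71  96^22=64  96^23=25
  96^24=79
So 96^24 ≡ 79 (mod 211), giving x = 24.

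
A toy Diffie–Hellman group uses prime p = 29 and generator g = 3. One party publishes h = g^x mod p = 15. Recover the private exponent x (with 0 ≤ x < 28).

11

Successive powers of 3 modulo 29:
  3^0=1  3^1=3  3^2=9  3^3=27  3^4=23  3^5=11
  3^6=4  3^7=12  3^8=7  3^9=21  3^10=5  3^11=15
So 3^11 ≡ 15 (mod 29), giving x = 11.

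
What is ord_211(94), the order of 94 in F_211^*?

42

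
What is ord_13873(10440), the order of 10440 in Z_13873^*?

The order of 10440 must divide p − 1 = 13872 = 2^4 · 3 · 17^2.
Divisors: 1, 2, 3, 4, 6, 8, 12, 16, 17, 24, 34, 48, 51, 68, 102, 136, 204, 272, 289, 408, 578, 816, 867, 1156, 1734, 2312, 3468, 4624, 6936, 13872.
Check each in increasing order: 10440^1 ≡ 10440;  10440^2 ≡ 7312;  10440^3 ≡ 8034;  10440^4 ≡ 12675;  10440^6 ≡ 7960;  10440^8 ≡ 6285;  10440^12 ≡ 3609;  10440^16 ≡ 4794;  10440^17 ≡ 9449;  10440^24 ≡ 12007;  10440^34 ≡ 10846;  10440^48 ≡ 13706;  10440^51 ≡ 4003;  10440^68 ≡ 6549;  10440^102 ≡ 694;  10440^136 ≡ 7958;  10440^204 ≡ 9954;  10440^272 ≡ 13392;  10440^289 ≡ 5375;  10440^408 ≡ 1150;  10440^578 ≡ 7039;  10440^816 ≡ 4565;  10440^867 ≡ 2954;  10440^1156 ≡ 7038;  10440^1734 ≡ 13872;  10440^2312 ≡ 6834;  10440^3468 ≡ 1.
Smallest exponent giving 1 is 3468.

3468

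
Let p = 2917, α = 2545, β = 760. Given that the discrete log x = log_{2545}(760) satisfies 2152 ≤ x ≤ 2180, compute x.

2159

Compute 2545^2152 mod 2917 = 1809, then multiply by 2545 repeatedly:
  2545^2152=1809  2545^2153=879  2545^2154=2633  2545^2155=636  2545^2156=2602
  2545^2157=500  2545^2158=688  2545^2159=760
Found 760 at exponent 2159.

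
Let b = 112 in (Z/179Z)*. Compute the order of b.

178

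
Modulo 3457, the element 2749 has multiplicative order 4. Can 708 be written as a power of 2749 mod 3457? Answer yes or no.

yes

⟨2749⟩ has order 4; its elements mod 3457 are {1, 708, 2749, 3456}.
708 is in this set.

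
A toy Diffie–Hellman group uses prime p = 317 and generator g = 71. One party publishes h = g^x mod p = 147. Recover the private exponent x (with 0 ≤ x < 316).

Baby-step giant-step with m = ceil(sqrt(316)) = 18.
Baby table (71^j mod 317 for j=0..17):
  0:1  1:71  2:286  3:18  4:10  5:76  6:7  7:180
  8:100  9:126  10:70  11:215  12:49  13:309  14:66  15:248
  16:173  17:237
Giant step factor: 71^(-18) ≡ 61 (mod 317).
Scan 147·61^i mod 317 for i = 0, 1, …:
  i=0: 147   i=1: 91   i=2: 162   i=3: 55
  i=4: 185   i=5: 190   i=6: 178   i=7: 80
  i=8: 125   i=9: 17     …   i=15: 109
  i=16: 309
Match at i=16, j=13: x = 16·18 + 13 = 301.

301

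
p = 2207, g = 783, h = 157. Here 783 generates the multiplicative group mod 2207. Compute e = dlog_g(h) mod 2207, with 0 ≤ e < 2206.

1238

Baby-step giant-step with m = ceil(sqrt(2206)) = 47.
Baby table (783^j mod 2207 for j=0..46):
  0:1  1:783  2:1750  3:1910  4:1391  5:1102  6:2136  7:1789
  8:1549  9:1224  10:554  11:1210  12:627  13:987  14:371  15:1376
  16:392  17:163  18:1830  19:547  20:143  21:1619  22:859  23:1669
  24:283  25:889  26:882  27:2022  28:807  29:679  30:1977  31:884
  32:1381  33:2100  34:85  35:345  36:881  37:1239  38:1264  39:976
  40:586  41:1989  42:1452  43:311  44:743  45:1328  46:327
Giant step factor: 783^(-47) ≡ 1446 (mod 2207).
Scan 157·1446^i mod 2207 for i = 0, 1, …:
  i=0: 157   i=1: 1908   i=2: 218   i=3: 1834
  i=4: 1357   i=5: 199   i=6: 844   i=7: 2160
  i=8: 455   i=9: 244     …   i=25: 333
  i=26: 392
Match at i=26, j=16: e = 26·47 + 16 = 1238.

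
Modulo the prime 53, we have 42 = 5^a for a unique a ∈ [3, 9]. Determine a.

4

Compute 5^3 mod 53 = 19, then multiply by 5 repeatedly:
  5^3=19  5^4=42
Found 42 at exponent 4.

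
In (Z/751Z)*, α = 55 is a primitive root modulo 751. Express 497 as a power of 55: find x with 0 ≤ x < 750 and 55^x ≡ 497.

39

Baby-step giant-step with m = ceil(sqrt(750)) = 28.
Baby table (55^j mod 751 for j=0..27):
  0:1  1:55  2:21  3:404  4:441  5:223  6:249  7:177
  8:723  9:713  10:163  11:704  12:419  13:515  14:538  15:301
  16:33  17:313  18:693  19:565  20:284  21:600  22:707  23:584
  24:578  25:248  26:122  27:702
Giant step factor: 55^(-28) ≡ 559 (mod 751).
Scan 497·559^i mod 751 for i = 0, 1, …:
  i=0: 497   i=1: 704
Match at i=1, j=11: x = 1·28 + 11 = 39.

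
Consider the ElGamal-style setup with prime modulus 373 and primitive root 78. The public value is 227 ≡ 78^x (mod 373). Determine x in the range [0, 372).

Baby-step giant-step with m = ceil(sqrt(372)) = 20.
Baby table (78^j mod 373 for j=0..19):
  0:1  1:78  2:116  3:96  4:28  5:319  6:264  7:77
  8:38  9:353  10:305  11:291  12:318  13:186  14:334  15:315
  16:325  17:359  18:27  19:241
Giant step factor: 78^(-20) ≡ 310 (mod 373).
Scan 227·310^i mod 373 for i = 0, 1, …:
  i=0: 227   i=1: 246   i=2: 168   i=3: 233
  i=4: 241
Match at i=4, j=19: x = 4·20 + 19 = 99.

99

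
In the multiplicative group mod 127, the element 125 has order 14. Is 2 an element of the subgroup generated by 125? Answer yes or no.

⟨125⟩ has order 14; its elements mod 127 are {1, 2, 4, 8, 16, 32, 63, 64, 95, 111, 119, 123, 125, 126}.
2 is in this set.

yes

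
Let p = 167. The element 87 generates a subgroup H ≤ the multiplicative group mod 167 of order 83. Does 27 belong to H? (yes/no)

yes

27 ∈ ⟨87⟩ iff 27^83 ≡ 1 (mod 167), since |⟨87⟩| = 83.
27^83 mod 167 = 1.
Since 1 = 1, 27 lies in the subgroup.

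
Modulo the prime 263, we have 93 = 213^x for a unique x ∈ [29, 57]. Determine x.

46

Compute 213^29 mod 263 = 28, then multiply by 213 repeatedly:
  213^29=28  213^30=178  213^31=42  213^32=4  213^33=63
  213^34=6  213^35=226  213^36=9  213^37=76  213^38=145
  213^39=114  213^40=86  213^41=171  213^42=129  213^43=125
  213^44=62  213^45=56  213^46=93
Found 93 at exponent 46.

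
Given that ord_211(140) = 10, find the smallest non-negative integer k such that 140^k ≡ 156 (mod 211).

Successive powers of 140 modulo 211:
  140^0=1  140^1=140  140^2=188  140^3=156
So 140^3 ≡ 156 (mod 211), giving k = 3.

3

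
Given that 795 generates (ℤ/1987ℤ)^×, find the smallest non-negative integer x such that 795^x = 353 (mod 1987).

298

Baby-step giant-step with m = ceil(sqrt(1986)) = 45.
Baby table (795^j mod 1987 for j=0..44):
  0:1  1:795  2:159  3:1224  4:1437  5:1877  6:1965  7:393
  8:476  9:890  10:178  11:433  12:484  13:1289  14:1450  15:290
  16:58  17:409  18:1274  19:1447  20:1879  21:1568  22:711  23:937
  24:1777  25:1945  26:389  27:1270  28:254  29:1243  30:646  31:924
  32:1377  33:1865  34:373  35:472  36:1684  37:1529  38:1498  39:697
  40:1729  41:1538  42:705  43:141  44:823
Giant step factor: 795^(-45) ≡ 1043 (mod 1987).
Scan 353·1043^i mod 1987 for i = 0, 1, …:
  i=0: 353   i=1: 584   i=2: 1090   i=3: 306
  i=4: 1238   i=5: 1671   i=6: 254
Match at i=6, j=28: x = 6·45 + 28 = 298.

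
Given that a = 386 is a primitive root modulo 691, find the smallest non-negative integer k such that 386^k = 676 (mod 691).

Baby-step giant-step with m = ceil(sqrt(690)) = 27.
Baby table (386^j mod 691 for j=0..26):
  0:1  1:386  2:431  3:526  4:573  5:58  6:276  7:122
  8:104  9:66  10:600  11:115  12:166  13:504  14:373  15:250
  16:451  17:645  18:210  19:213  20:680  21:591  22:96  23:433
  24:607  25:53  26:419
Giant step factor: 386^(-27) ≡ 501 (mod 691).
Scan 676·501^i mod 691 for i = 0, 1, …:
  i=0: 676   i=1: 86   i=2: 244   i=3: 628
  i=4: 223   i=5: 472   i=6: 150   i=7: 522
  i=8: 324   i=9: 630   i=10: 534   i=11: 117
  i=12: 573
Match at i=12, j=4: k = 12·27 + 4 = 328.

328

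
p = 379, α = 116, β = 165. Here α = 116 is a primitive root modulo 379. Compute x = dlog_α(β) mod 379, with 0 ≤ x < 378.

24

Successive powers of 116 modulo 379:
  116^0=1  116^1=116  116^2=191  116^3=174  116^4=97  116^5=261
  116^6=335  116^7=202  116^8=313  116^9=303  116^10=280  116^11=265
  116^12=41  116^13=208  116^14=251  116^15=312  116^16=187  116^17=89
  116^18=91  116^19=323  116^20=326  116^21=295  116^22=110  116^23=253
  116^24=165
So 116^24 ≡ 165 (mod 379), giving x = 24.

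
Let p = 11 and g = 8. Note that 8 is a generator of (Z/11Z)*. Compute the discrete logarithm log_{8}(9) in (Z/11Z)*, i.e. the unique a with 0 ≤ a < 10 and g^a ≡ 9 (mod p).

2

Successive powers of 8 modulo 11:
  8^0=1  8^1=8  8^2=9
So 8^2 ≡ 9 (mod 11), giving a = 2.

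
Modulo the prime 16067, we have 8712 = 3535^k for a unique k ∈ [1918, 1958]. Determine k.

1925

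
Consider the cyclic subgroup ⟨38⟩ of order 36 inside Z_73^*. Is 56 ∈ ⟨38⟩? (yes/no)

no

56 ∈ ⟨38⟩ iff 56^36 ≡ 1 (mod 73), since |⟨38⟩| = 36.
56^36 mod 73 = 72.
Since 72 ≠ 1, 56 does not lie in the subgroup.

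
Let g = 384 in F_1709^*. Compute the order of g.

The order of 384 must divide p − 1 = 1708 = 2^2 · 7 · 61.
Divisors: 1, 2, 4, 7, 14, 28, 61, 122, 244, 427, 854, 1708.
Check each in increasing order: 384^1 ≡ 384;  384^2 ≡ 482;  384^4 ≡ 1609;  384^7 ≡ 1379;  384^14 ≡ 1233;  384^28 ≡ 988;  384^61 ≡ 1486;  384^122 ≡ 168;  384^244 ≡ 880;  384^427 ≡ 1708;  384^854 ≡ 1.
Smallest exponent giving 1 is 854.

854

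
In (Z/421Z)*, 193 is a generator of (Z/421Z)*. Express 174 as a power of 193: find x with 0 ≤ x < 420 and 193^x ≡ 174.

330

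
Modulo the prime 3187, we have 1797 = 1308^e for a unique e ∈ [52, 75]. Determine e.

Compute 1308^52 mod 3187 = 1867, then multiply by 1308 repeatedly:
  1308^52=1867  1308^53=794  1308^54=2777  1308^55=2323  1308^56=1273
  1308^57=1470  1308^58=999  1308^59=22  1308^60=93  1308^61=538
  1308^62=2564  1308^63=988  1308^64=1569  1308^65=3011  1308^66=2443
  1308^67=2070  1308^68=1797
Found 1797 at exponent 68.

68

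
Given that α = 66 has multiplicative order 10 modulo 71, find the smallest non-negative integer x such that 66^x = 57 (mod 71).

4

Successive powers of 66 modulo 71:
  66^0=1  66^1=66  66^2=25  66^3=17  66^4=57
So 66^4 ≡ 57 (mod 71), giving x = 4.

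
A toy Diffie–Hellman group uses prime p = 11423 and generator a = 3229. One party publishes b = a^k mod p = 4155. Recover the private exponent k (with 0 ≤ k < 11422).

10449

Baby-step giant-step with m = ceil(sqrt(11422)) = 107.
Baby table (3229^j mod 11423 for j=0..106):
  0:1  1:3229  2:8665  3:4358  4:10269  5:9055  6:7138  7:8411
  8:6648  9:2575  10:10154  11:3256  12:4464  13:9853  14:2282  15:743
  16:317  17:6946  18:5285  19:10726  20:11141  21:3262  22:992  23:4728
  24:5584  25:5242  26:8955  27:4082  28:10059  29:4922  30:3745  31:7071
  32:9105  33:8666  34:7587  35:7511  36:1990  37:5984  38:6043  39:2363
  40:10986  41:5379  42:5831  43:3195  44:1686  45:6746  46:10596  47:2599
  48:7689  49:5602  50:6249  51:5003  52:2565  53:710  54:7990  55:6576
  56:9970  57:3116  58:9324  59:7591  60:9004  61:2381  62:570  63:1427
  64:4314  65:5269  66:4754  67:9577  68:2072  69:8033  70:8347  71:5606
  72:7742  73:5394  74:8574  75:7517  76:9941  77:859  78:9345  79:6862
  80:8201  81:2515  82:10605  83:8814  84:5713  85:10555  86:7286  87:6537
  88:9692  89:7871  90:10707  91:6905  92:9972  93:9574  94:3808  95:4884
  96:6696  97:9068  98:3423  99:6826  100:6187  101:10419  102:2216  103:4666
  104:11000  105:4893  106:1488
Giant step factor: 3229^(-107) ≡ 11212 (mod 11423).
Scan 4155·11212^i mod 11423 for i = 0, 1, …:
  i=0: 4155   i=1: 2866   i=2: 693   i=3: 2276
  i=4: 10953   i=5: 7786   i=6: 2066   i=7: 9571
  i=8: 2390   i=9: 9745     …   i=96: 2938
  i=97: 8347
Match at i=97, j=70: k = 97·107 + 70 = 10449.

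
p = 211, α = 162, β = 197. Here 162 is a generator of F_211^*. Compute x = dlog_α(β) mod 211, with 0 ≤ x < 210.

Baby-step giant-step with m = ceil(sqrt(210)) = 15.
Baby table (162^j mod 211 for j=0..14):
  0:1  1:162  2:80  3:89  4:70  5:157  6:114  7:111
  8:47  9:18  10:173  11:174  12:125  13:205  14:83
Giant step factor: 162^(-15) ≡ 40 (mod 211).
Scan 197·40^i mod 211 for i = 0, 1, …:
  i=0: 197   i=1: 73   i=2: 177   i=3: 117
  i=4: 38   i=5: 43   i=6: 32   i=7: 14
  i=8: 138   i=9: 34   i=10: 94   i=11: 173
Match at i=11, j=10: x = 11·15 + 10 = 175.

175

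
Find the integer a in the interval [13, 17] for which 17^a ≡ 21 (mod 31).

17

Compute 17^13 mod 31 = 3, then multiply by 17 repeatedly:
  17^13=3  17^14=20  17^15=30  17^16=14  17^17=21
Found 21 at exponent 17.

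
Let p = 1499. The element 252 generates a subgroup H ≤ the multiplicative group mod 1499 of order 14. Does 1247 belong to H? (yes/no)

yes

⟨252⟩ has order 14; its elements mod 1499 are {1, 151, 185, 252, 316, 546, 577, 922, 953, 1183, 1247, 1314, 1348, 1498}.
1247 is in this set.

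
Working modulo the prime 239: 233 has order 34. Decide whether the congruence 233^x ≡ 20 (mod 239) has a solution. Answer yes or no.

no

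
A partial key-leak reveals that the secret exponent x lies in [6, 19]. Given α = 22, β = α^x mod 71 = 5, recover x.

Compute 22^6 mod 71 = 4, then multiply by 22 repeatedly:
  22^6=4  22^7=17  22^8=19  22^9=63  22^10=37
  22^11=33  22^12=16  22^13=68  22^14=5
Found 5 at exponent 14.

14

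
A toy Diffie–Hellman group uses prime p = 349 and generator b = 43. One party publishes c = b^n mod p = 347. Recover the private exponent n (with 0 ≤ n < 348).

Baby-step giant-step with m = ceil(sqrt(348)) = 19.
Baby table (43^j mod 349 for j=0..18):
  0:1  1:43  2:104  3:284  4:346  5:220  6:37  7:195
  8:9  9:38  10:238  11:113  12:322  13:235  14:333  15:10
  16:81  17:342  18:48
Giant step factor: 43^(-19) ≡ 221 (mod 349).
Scan 347·221^i mod 349 for i = 0, 1, …:
  i=0: 347   i=1: 256   i=2: 38
Match at i=2, j=9: n = 2·19 + 9 = 47.

47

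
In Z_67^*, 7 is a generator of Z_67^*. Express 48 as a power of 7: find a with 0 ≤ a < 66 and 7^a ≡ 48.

65

Baby-step giant-step with m = ceil(sqrt(66)) = 9.
Baby table (7^j mod 67 for j=0..8):
  0:1  1:7  2:49  3:8  4:56  5:57  6:64  7:46
  8:54
Giant step factor: 7^(-9) ≡ 53 (mod 67).
Scan 48·53^i mod 67 for i = 0, 1, …:
  i=0: 48   i=1: 65   i=2: 28   i=3: 10
  i=4: 61   i=5: 17   i=6: 30   i=7: 49
Match at i=7, j=2: a = 7·9 + 2 = 65.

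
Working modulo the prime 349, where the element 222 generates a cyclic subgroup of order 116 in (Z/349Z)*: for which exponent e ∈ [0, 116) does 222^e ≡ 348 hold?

58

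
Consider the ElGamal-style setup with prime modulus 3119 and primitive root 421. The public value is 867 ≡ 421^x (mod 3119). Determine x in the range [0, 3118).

Baby-step giant-step with m = ceil(sqrt(3118)) = 56.
Baby table (421^j mod 3119 for j=0..55):
  0:1  1:421  2:2577  3:2624  4:578  5:56  6:1743  7:838
  8:351  9:1178  10:17  11:919  12:143  13:942  14:469  15:952
  16:1560  17:1770  18:2848  19:1312  20:289  21:28  22:2431  23:419
  24:1735  25:589  26:1568  27:2019  28:1631  29:471  30:1794  31:476
  32:780  33:885  34:1424  35:656  36:1704  37:14  38:2775  39:1769
  40:2427  41:1854  42:784  43:2569  44:2375  45:1795  46:897  47:238
  48:390  49:2002  50:712  51:328  52:852  53:7  54:2947  55:2444
Giant step factor: 421^(-56) ≡ 2497 (mod 3119).
Scan 867·2497^i mod 3119 for i = 0, 1, …:
  i=0: 867   i=1: 313   i=2: 1811   i=3: 2636
  i=4: 1002   i=5: 556   i=6: 377   i=7: 2550
  i=8: 1471   i=9: 2024   i=10: 1148   i=11: 195
  i=12: 351
Match at i=12, j=8: x = 12·56 + 8 = 680.

680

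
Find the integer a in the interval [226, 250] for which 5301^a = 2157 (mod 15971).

Compute 5301^226 mod 15971 = 3853, then multiply by 5301 repeatedly:
  5301^226=3853  5301^227=13815  5301^228=6280  5301^229=6716  5301^230=2157
Found 2157 at exponent 230.

230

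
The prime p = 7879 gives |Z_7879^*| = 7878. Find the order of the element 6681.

The order of 6681 must divide p − 1 = 7878 = 2 · 3 · 13 · 101.
Divisors: 1, 2, 3, 6, 13, 26, 39, 78, 101, 202, 303, 606, 1313, 2626, 3939, 7878.
Check each in increasing order: 6681^1 ≡ 6681;  6681^2 ≡ 1226;  6681^3 ≡ 4625;  6681^6 ≡ 7019;  6681^13 ≡ 24;  6681^26 ≡ 576;  6681^39 ≡ 5945;  6681^78 ≡ 5710;  6681^101 ≡ 1367;  6681^202 ≡ 1366;  6681^303 ≡ 7878;  6681^606 ≡ 1.
Smallest exponent giving 1 is 606.

606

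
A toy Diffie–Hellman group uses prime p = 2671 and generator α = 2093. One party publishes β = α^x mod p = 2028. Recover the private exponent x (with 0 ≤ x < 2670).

483

Baby-step giant-step with m = ceil(sqrt(2670)) = 52.
Baby table (2093^j mod 2671 for j=0..51):
  0:1  1:2093  2:209  3:2064  4:945  5:1345  6:2522  7:650
  8:911  9:2300  10:758  11:2591  12:833  13:1977  14:482  15:1859
  16:1911  17:1236  18:1420  19:1908  20:299  21:793  22:1058  23:135
  24:2100  25:1505  26:856  27:2038  28:2618  29:1253  30:2278  31:119
  32:664  33:832  34:2555  35:273  36:2466  37:966  38:2562  39:1569
  40:1258  41:2059  42:1164  43:300  44:215  45:1267  46:2199  47:374
  48:179  49:707  50:17  51:858
Giant step factor: 2093^(-52) ≡ 1923 (mod 2671).
Scan 2028·1923^i mod 2671 for i = 0, 1, …:
  i=0: 2028   i=1: 184   i=2: 1260   i=3: 383
  i=4: 1984   i=5: 1044   i=6: 1691   i=7: 1186
  i=8: 2315   i=9: 1859
Match at i=9, j=15: x = 9·52 + 15 = 483.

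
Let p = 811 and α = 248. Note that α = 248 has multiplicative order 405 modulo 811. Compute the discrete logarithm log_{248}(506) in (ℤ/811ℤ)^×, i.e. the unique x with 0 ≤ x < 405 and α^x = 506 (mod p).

246

Baby-step giant-step with m = ceil(sqrt(405)) = 21.
Baby table (248^j mod 811 for j=0..20):
  0:1  1:248  2:679  3:515  4:393  5:144  6:28  7:456
  8:359  9:633  10:461  11:788  12:784  13:603  14:320  15:693
  16:743  17:167  18:55  19:664  20:39
Giant step factor: 248^(-21) ≡ 419 (mod 811).
Scan 506·419^i mod 811 for i = 0, 1, …:
  i=0: 506   i=1: 343   i=2: 170   i=3: 673
  i=4: 570   i=5: 396   i=6: 480   i=7: 803
  i=8: 703   i=9: 164   i=10: 592   i=11: 693
Match at i=11, j=15: x = 11·21 + 15 = 246.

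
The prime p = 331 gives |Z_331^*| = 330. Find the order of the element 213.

The order of 213 must divide p − 1 = 330 = 2 · 3 · 5 · 11.
Divisors: 1, 2, 3, 5, 6, 10, 11, 15, 22, 30, 33, 55, 66, 110, 165, 330.
Check each in increasing order: 213^1 ≡ 213;  213^2 ≡ 22;  213^3 ≡ 52;  213^5 ≡ 151;  213^6 ≡ 56;  213^10 ≡ 293;  213^11 ≡ 181;  213^15 ≡ 220;  213^22 ≡ 323;  213^30 ≡ 74;  213^33 ≡ 207;  213^55 ≡ 330;  213^66 ≡ 150;  213^110 ≡ 1.
Smallest exponent giving 1 is 110.

110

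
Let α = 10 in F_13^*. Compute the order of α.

6

The order of 10 must divide p − 1 = 12 = 2^2 · 3.
Divisors: 1, 2, 3, 4, 6, 12.
Check each in increasing order: 10^1 ≡ 10;  10^2 ≡ 9;  10^3 ≡ 12;  10^4 ≡ 3;  10^6 ≡ 1.
Smallest exponent giving 1 is 6.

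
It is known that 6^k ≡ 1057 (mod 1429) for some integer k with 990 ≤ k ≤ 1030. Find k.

Compute 6^990 mod 1429 = 992, then multiply by 6 repeatedly:
  6^990=992  6^991=236  6^992=1416  6^993=1351  6^994=961
  6^995=50  6^996=300  6^997=371  6^998=797  6^999=495
  6^1000=112  6^1001=672  6^1002=1174  6^1003=1328  6^1004=823
  6^1005=651  6^1006=1048  6^1007=572  6^1008=574  6^1009=586
  6^1010=658  6^1011=1090  6^1012=824  6^1013=657  6^1014=1084
  6^1015=788  6^1016=441  6^1017=1217  6^1018=157  6^1019=942
  6^1020=1365  6^1021=1045  6^1022=554  6^1023=466  6^1024=1367
  6^1025=1057
Found 1057 at exponent 1025.

1025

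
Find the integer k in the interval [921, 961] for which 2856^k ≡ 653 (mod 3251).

Compute 2856^921 mod 3251 = 2767, then multiply by 2856 repeatedly:
  2856^921=2767  2856^922=2622  2856^923=1379  2856^924=1463  2856^925=793
  2856^926=2112  2856^927=1267  2856^928=189  2856^929=118  2856^930=2155
  2856^931=537  2856^932=2451  2856^933=653
Found 653 at exponent 933.

933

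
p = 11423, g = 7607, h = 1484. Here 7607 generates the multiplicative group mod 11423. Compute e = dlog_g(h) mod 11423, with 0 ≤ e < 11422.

11176

Baby-step giant-step with m = ceil(sqrt(11422)) = 107.
Baby table (7607^j mod 11423 for j=0..106):
  0:1  1:7607  2:8954  3:9152  4:7502  5:9829  6:5668  7:6074
  8:10306  9:1693  10:4930  11:801  12:4748  13:9933  14:8609  15:604
  16:2582  17:5137  18:10499  19:7700  20:8179  21:7995  22:1913  23:10712
  24:5925  25:7740  26:4038  27:619  28:2457  29:2371  30:10703  31:6000
  32:7115  33:1631  34:1639  35:5380  36:8474  37:1729  38:4630  39:3301
  40:2953  41:5853  42:8340  43:10461  44:4209  45:10617  46:2909  47:2412
  48:2746  49:7578  50:5388  51:792  52:4823  53:9308  54:6202  55:1624
  56:5505  57:11240  58:1525  59:6330  60:4365  61:9317  62:6127  63:2249
  64:7912  65:10220  66:10025  67:227  68:1916  69:10687  70:9941  71:927
  72:3698  73:7260  74:8038  75:9170  76:7352  77:11079  78:10482  79:4034
  80:4460  81:910  82:32  83:3541  84:953  85:7289  86:181  87:6107
  88:10031  89:177  90:9948  91:8484  92:9261  93:2786  94:3437  95:9435
  96:1336  97:7905  98:2663  99:4462  100:4701  101:6517  102:10422  103:4534
  104:4101  105:94  106:6832
Giant step factor: 7607^(-107) ≡ 2599 (mod 11423).
Scan 1484·2599^i mod 11423 for i = 0, 1, …:
  i=0: 1484   i=1: 7365   i=2: 8110   i=3: 2455
  i=4: 6511   i=5: 4626   i=6: 5978   i=7: 1542
  i=8: 9608   i=9: 514     …   i=103: 3860
  i=104: 2746
Match at i=104, j=48: e = 104·107 + 48 = 11176.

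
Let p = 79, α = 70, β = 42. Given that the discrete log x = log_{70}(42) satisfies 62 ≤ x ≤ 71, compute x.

68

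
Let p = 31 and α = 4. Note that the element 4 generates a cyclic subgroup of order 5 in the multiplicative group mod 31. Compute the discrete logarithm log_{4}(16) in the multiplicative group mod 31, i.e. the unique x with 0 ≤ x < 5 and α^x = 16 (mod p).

2

Successive powers of 4 modulo 31:
  4^0=1  4^1=4  4^2=16
So 4^2 ≡ 16 (mod 31), giving x = 2.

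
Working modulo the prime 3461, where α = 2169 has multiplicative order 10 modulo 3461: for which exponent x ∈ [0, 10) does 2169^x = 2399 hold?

Successive powers of 2169 modulo 3461:
  2169^0=1  2169^1=2169  2169^2=1062  2169^3=1913  2169^4=3019  2169^5=3460
  2169^6=1292  2169^7=2399
So 2169^7 ≡ 2399 (mod 3461), giving x = 7.

7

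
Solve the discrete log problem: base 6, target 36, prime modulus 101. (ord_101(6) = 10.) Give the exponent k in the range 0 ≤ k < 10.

Successive powers of 6 modulo 101:
  6^0=1  6^1=6  6^2=36
So 6^2 ≡ 36 (mod 101), giving k = 2.

2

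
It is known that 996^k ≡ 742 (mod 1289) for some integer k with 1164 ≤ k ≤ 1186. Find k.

1170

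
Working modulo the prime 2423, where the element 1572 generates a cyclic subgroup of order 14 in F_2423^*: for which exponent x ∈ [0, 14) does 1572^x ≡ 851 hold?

Successive powers of 1572 modulo 2423:
  1572^0=1  1572^1=1572  1572^2=2147  1572^3=2268  1572^4=1063  1572^5=1589
  1572^6=2218  1572^7=2422  1572^8=851
So 1572^8 ≡ 851 (mod 2423), giving x = 8.

8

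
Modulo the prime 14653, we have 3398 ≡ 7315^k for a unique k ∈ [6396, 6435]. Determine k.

6425

Compute 7315^6396 mod 14653 = 12577, then multiply by 7315 repeatedly:
  7315^6396=12577  7315^6397=9221  7315^6398=3856  7315^6399=14268  7315^6400=11754
  7315^6401=11359  7315^6402=8575  7315^6403=11285  7315^6404=9426  7315^6405=8825
  7315^6406=8410  7315^6407=5856  7315^6408=5921  7315^6409=12500  7315^6410=2780
  7315^6411=11989  7315^6412=1330  7315^6413=14011  7315^6414=7383  7315^6415=10340
  7315^6416=12967  7315^6417=4736  7315^6418=4148  7315^6419=10910  7315^6420=6412
  7315^6421=14180  7315^6422=12766  7315^6423=14374  7315^6424=10535  7315^6425=3398
Found 3398 at exponent 6425.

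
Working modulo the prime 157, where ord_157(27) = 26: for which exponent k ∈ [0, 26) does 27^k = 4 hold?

Successive powers of 27 modulo 157:
  27^0=1  27^1=27  27^2=101  27^3=58  27^4=153  27^5=49
  27^6=67  27^7=82  27^8=16  27^9=118  27^10=46  27^11=143
  27^12=93  27^13=156  27^14=130  27^15=56  27^16=99  27^17=4
So 27^17 ≡ 4 (mod 157), giving k = 17.

17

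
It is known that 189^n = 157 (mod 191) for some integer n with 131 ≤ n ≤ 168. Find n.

Compute 189^131 mod 191 = 131, then multiply by 189 repeatedly:
  189^131=131  189^132=120  189^133=142  189^134=98  189^135=186
  189^136=10  189^137=171  189^138=40  189^139=111  189^140=160
  189^141=62  189^142=67  189^143=57  189^144=77  189^145=37
  189^146=117  189^147=148  189^148=86  189^149=19  189^150=153
  189^151=76  189^152=39  189^153=113  189^154=156  189^155=70
  189^156=51  189^157=89  189^158=13  189^159=165  189^160=52
  189^161=87  189^162=17  189^163=157
Found 157 at exponent 163.

163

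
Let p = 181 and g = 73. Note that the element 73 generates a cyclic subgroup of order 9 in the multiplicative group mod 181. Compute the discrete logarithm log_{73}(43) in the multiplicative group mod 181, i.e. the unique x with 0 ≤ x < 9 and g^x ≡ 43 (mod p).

Successive powers of 73 modulo 181:
  73^0=1  73^1=73  73^2=80  73^3=48  73^4=65  73^5=39
  73^6=132  73^7=43
So 73^7 ≡ 43 (mod 181), giving x = 7.

7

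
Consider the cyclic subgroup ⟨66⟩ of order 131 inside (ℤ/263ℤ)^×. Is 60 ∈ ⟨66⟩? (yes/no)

60 ∈ ⟨66⟩ iff 60^131 ≡ 1 (mod 263), since |⟨66⟩| = 131.
60^131 mod 263 = 262.
Since 262 ≠ 1, 60 does not lie in the subgroup.

no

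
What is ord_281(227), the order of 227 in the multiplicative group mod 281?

The order of 227 must divide p − 1 = 280 = 2^3 · 5 · 7.
Divisors: 1, 2, 4, 5, 7, 8, 10, 14, 20, 28, 35, 40, 56, 70, 140, 280.
Check each in increasing order: 227^1 ≡ 227;  227^2 ≡ 106;  227^4 ≡ 277;  227^5 ≡ 216;  227^7 ≡ 135;  227^8 ≡ 16;  227^10 ≡ 10;  227^14 ≡ 241;  227^20 ≡ 100;  227^28 ≡ 195;  227^35 ≡ 192;  227^40 ≡ 165;  227^56 ≡ 90;  227^70 ≡ 53;  227^140 ≡ 280;  227^280 ≡ 1.
Smallest exponent giving 1 is 280.

280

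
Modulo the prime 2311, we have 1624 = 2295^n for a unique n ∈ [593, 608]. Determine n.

605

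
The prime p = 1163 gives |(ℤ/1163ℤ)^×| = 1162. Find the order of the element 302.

1162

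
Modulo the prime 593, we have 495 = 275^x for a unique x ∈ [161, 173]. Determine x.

166

Compute 275^161 mod 593 = 283, then multiply by 275 repeatedly:
  275^161=283  275^162=142  275^163=505  275^164=113  275^165=239
  275^166=495
Found 495 at exponent 166.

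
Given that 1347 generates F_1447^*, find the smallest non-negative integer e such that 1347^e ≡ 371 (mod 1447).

968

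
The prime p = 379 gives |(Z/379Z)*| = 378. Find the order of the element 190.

The order of 190 must divide p − 1 = 378 = 2 · 3^3 · 7.
Divisors: 1, 2, 3, 6, 7, 9, 14, 18, 21, 27, 42, 54, 63, 126, 189, 378.
Check each in increasing order: 190^1 ≡ 190;  190^2 ≡ 95;  190^3 ≡ 237;  190^6 ≡ 77;  190^7 ≡ 228;  190^9 ≡ 57;  190^14 ≡ 61;  190^18 ≡ 217;  190^21 ≡ 264;  190^27 ≡ 241;  190^42 ≡ 339;  190^54 ≡ 94;  190^63 ≡ 52;  190^126 ≡ 51;  190^189 ≡ 378;  190^378 ≡ 1.
Smallest exponent giving 1 is 378.

378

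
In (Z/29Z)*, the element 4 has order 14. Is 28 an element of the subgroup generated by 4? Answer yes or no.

⟨4⟩ has order 14; its elements mod 29 are {1, 4, 5, 6, 7, 9, 13, 16, 20, 22, 23, 24, 25, 28}.
28 is in this set.

yes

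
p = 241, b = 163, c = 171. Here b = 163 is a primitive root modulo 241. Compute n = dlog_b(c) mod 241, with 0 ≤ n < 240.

211

Baby-step giant-step with m = ceil(sqrt(240)) = 16.
Baby table (163^j mod 241 for j=0..15):
  0:1  1:163  2:59  3:218  4:107  5:89  6:47  7:190
  8:122  9:124  10:209  11:86  12:40  13:13  14:191  15:44
Giant step factor: 163^(-16) ≡ 54 (mod 241).
Scan 171·54^i mod 241 for i = 0, 1, …:
  i=0: 171   i=1: 76   i=2: 7   i=3: 137
  i=4: 168   i=5: 155   i=6: 176   i=7: 105
  i=8: 127   i=9: 110   i=10: 156   i=11: 230
  i=12: 129   i=13: 218
Match at i=13, j=3: n = 13·16 + 3 = 211.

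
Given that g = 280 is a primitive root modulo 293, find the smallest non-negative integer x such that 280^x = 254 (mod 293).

Baby-step giant-step with m = ceil(sqrt(292)) = 18.
Baby table (280^j mod 293 for j=0..17):
  0:1  1:280  2:169  3:147  4:140  5:231  6:220  7:70
  8:262  9:110  10:35  11:131  12:55  13:164  14:212  15:174
  16:82  17:106
Giant step factor: 280^(-18) ≡ 64 (mod 293).
Scan 254·64^i mod 293 for i = 0, 1, …:
  i=0: 254   i=1: 141   i=2: 234   i=3: 33
  i=4: 61   i=5: 95   i=6: 220
Match at i=6, j=6: x = 6·18 + 6 = 114.

114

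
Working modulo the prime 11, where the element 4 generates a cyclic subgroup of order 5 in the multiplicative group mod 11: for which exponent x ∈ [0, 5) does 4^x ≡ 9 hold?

3

Successive powers of 4 modulo 11:
  4^0=1  4^1=4  4^2=5  4^3=9
So 4^3 ≡ 9 (mod 11), giving x = 3.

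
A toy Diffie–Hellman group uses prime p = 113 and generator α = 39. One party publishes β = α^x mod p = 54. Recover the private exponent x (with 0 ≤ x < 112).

25

Successive powers of 39 modulo 113:
  39^0=1  39^1=39  39^2=52  39^3=107  39^4=105  39^5=27
  39^6=36  39^7=48  39^8=64  39^9=10  39^10=51  39^11=68
  39^12=53  39^13=33  39^14=44  39^15=21  39^16=28  39^17=75
  39^18=100  39^19=58  39^20=2  39^21=78  39^22=104  39^23=101
  39^24=97  39^25=54
So 39^25 ≡ 54 (mod 113), giving x = 25.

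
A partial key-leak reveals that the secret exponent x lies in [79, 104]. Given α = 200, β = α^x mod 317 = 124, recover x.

82

Compute 200^79 mod 317 = 203, then multiply by 200 repeatedly:
  200^79=203  200^80=24  200^81=45  200^82=124
Found 124 at exponent 82.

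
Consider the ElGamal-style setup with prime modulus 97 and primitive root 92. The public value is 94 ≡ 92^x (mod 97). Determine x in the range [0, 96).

Successive powers of 92 modulo 97:
  92^0=1  92^1=92  92^2=25  92^3=69  92^4=43  92^5=76
  92^6=8  92^7=57  92^8=6  92^9=67  92^10=53  92^11=26
  92^12=64  92^13=68  92^14=48  92^15=51  92^16=36  92^17=14
  92^18=27  92^19=59  92^20=93  92^21=20  92^22=94
So 92^22 ≡ 94 (mod 97), giving x = 22.

22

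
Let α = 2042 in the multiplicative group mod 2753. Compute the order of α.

172

The order of 2042 must divide p − 1 = 2752 = 2^6 · 43.
Divisors: 1, 2, 4, 8, 16, 32, 43, 64, 86, 172, 344, 688, 1376, 2752.
Check each in increasing order: 2042^1 ≡ 2042;  2042^2 ≡ 1722;  2042^4 ≡ 303;  2042^8 ≡ 960;  2042^16 ≡ 2098;  2042^32 ≡ 2310;  2042^43 ≡ 794;  2042^64 ≡ 786;  2042^86 ≡ 2752;  2042^172 ≡ 1.
Smallest exponent giving 1 is 172.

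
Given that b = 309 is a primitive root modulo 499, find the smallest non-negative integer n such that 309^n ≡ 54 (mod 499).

438

Baby-step giant-step with m = ceil(sqrt(498)) = 23.
Baby table (309^j mod 499 for j=0..22):
  0:1  1:309  2:172  3:254  4:143  5:275  6:145  7:394
  8:489  9:403  10:276  11:454  12:67  13:244  14:47  15:52
  16:100  17:461  18:234  19:450  20:328  21:55  22:29
Giant step factor: 309^(-23) ≡ 95 (mod 499).
Scan 54·95^i mod 499 for i = 0, 1, …:
  i=0: 54   i=1: 140   i=2: 326   i=3: 32
  i=4: 46   i=5: 378   i=6: 481   i=7: 286
  i=8: 224   i=9: 322     …   i=18: 497
  i=19: 309
Match at i=19, j=1: n = 19·23 + 1 = 438.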